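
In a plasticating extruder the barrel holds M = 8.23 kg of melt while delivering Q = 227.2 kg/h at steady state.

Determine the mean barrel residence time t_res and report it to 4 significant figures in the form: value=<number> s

value=130.4 s

Throughput in SI: Q_s = 227.2 kg/h ÷ 3600 s/h = 0.0631111 kg/s
t_res = M / Q_s = 8.23 / 0.0631111 = 130.405 s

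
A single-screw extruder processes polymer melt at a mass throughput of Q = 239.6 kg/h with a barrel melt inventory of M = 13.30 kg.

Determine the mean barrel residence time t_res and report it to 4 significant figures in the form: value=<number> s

value=199.8 s

Q_s = Q / 3600 = 239.6 / 3600 = 0.0665556 kg/s
t_res = M / Q_s = 13.30 / 0.0665556 = 199.833 s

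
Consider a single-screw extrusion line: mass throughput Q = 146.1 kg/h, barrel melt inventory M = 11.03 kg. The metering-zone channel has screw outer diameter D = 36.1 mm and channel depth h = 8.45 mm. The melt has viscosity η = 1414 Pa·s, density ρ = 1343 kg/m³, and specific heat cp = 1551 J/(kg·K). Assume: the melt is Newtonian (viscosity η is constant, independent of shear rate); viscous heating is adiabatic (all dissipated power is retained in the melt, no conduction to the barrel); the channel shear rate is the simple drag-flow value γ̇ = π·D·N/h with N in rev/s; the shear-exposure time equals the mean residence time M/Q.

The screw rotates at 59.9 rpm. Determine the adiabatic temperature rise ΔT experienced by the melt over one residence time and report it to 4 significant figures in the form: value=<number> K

value=33.12 K

Q_s = Q / 3600 = 146.1 / 3600 = 0.0405833 kg/s
t_res = M / Q_s = 11.03 / 0.0405833 = 271.786 s
Geometry in metres: D = 36.1 mm → 0.0361 m, h = 8.45 mm → 0.00845 m; screw speed N = 59.9 rpm = 0.998333 rev/s
γ̇ = π D N / h = (π)(0.0361)(0.998333) / 0.00845 = 13.3991 s⁻¹
Adiabatic rise: ΔT = η γ̇² t_res / (ρ cp) = 1414·(13.3991)²·271.786 / (1343·1551) = 33.1239 K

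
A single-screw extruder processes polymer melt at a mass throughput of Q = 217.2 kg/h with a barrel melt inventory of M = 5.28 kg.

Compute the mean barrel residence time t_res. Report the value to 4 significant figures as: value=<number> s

Q_s = Q / 3600 = 217.2 / 3600 = 0.0603333 kg/s
t_res = M / Q_s = 5.28 / 0.0603333 = 87.5138 s

value=87.51 s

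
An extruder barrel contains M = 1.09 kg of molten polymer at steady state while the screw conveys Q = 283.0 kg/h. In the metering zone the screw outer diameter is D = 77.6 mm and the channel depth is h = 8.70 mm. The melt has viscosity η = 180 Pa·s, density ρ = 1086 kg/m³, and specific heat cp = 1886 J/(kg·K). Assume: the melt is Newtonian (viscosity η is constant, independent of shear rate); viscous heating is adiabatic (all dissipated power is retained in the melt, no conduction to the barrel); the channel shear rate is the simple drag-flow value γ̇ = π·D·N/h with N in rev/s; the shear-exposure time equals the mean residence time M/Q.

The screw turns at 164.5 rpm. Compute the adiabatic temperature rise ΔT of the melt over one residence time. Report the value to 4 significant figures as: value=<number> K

value=7.192 K

Convert throughput: Q = 283.0 kg/h = 283.0/3600 = 0.0786111 kg/s
t_res = M / Q_s = 1.09 ÷ 0.0786111 = 13.8657 s
Convert to SI: D = 0.0776 m, h = 0.0087 m, N = 164.5/60 = 2.74167 rev/s
γ̇ = π D N / h = (π)(0.0776)(2.74167) / 0.0087 = 76.8258 s⁻¹
ΔT = η·γ̇²·t_res / (ρ·cp) = 180 · (76.8258)² · 13.8657 / (1086 · 1886) = 7.19213 K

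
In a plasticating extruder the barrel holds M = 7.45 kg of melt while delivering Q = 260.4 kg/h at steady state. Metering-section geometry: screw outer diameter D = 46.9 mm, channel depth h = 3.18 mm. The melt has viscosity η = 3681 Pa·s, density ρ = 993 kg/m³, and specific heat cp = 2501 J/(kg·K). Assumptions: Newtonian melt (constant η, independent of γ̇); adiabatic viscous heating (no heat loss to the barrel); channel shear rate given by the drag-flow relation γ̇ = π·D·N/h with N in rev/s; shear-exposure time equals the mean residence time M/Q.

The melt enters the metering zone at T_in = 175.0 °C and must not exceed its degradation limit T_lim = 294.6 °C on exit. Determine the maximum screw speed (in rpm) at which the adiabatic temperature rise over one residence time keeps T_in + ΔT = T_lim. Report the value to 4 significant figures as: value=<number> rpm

value=36.25 rpm

Throughput in SI: Q_s = 260.4 kg/h ÷ 3600 s/h = 0.0723333 kg/s
Mean residence time: t_res = M/Q_s = 7.45 kg / 0.0723333 kg/s = 102.995 s
D = 46.9 mm = 0.0469 m;  h = 3.18 mm = 0.00318 m
Allowable rise: ΔT_a = T_lim − T_in = 294.6 − 175.0 = 119.6 K
γ̇_max² = ΔT_a·ρ·cp / (η·t_res) = [119.6 × 993 × 2501] / [3681 × 102.995] = 783.449 s⁻²
γ̇_max = sqrt(783.449) = 27.9902 s⁻¹
N_max = γ̇_max h / (πD) = 27.9902·0.00318/(π·0.0469) = 0.604101 rev/s → ×60 = 36.2461 rpm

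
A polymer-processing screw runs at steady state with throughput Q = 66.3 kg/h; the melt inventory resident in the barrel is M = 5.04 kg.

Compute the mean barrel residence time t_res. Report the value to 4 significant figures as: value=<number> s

Q_s = Q / 3600 = 66.3 / 3600 = 0.0184167 kg/s
t_res = M / Q_s = 5.04 ÷ 0.0184167 = 273.665 s

value=273.7 s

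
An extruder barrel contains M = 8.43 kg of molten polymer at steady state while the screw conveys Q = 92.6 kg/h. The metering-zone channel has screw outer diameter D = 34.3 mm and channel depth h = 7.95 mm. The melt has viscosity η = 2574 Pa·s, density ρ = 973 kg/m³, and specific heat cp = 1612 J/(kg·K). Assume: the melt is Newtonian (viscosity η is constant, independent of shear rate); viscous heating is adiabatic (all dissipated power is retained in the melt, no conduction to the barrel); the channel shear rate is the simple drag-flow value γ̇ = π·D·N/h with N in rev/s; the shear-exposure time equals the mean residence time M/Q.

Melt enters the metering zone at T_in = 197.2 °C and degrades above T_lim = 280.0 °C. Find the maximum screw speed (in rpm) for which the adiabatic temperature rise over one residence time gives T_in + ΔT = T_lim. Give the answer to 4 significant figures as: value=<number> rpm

Q_s = Q / 3600 = 92.6 / 3600 = 0.0257222 kg/s
Mean residence time: t_res = M/Q_s = 8.43 kg / 0.0257222 kg/s = 327.732 s
Convert to metres: D = 0.0343 m, h = 0.00795 m
ΔT_a = T_lim − T_in = 280.0 − 197.2 = 82.8 K
Invert ΔT = ηγ̇²t_res/(ρcp) for γ̇: γ̇_max² = ΔT_a ρ cp / (η t_res) = 82.8·973·1612 / (2574·327.732) = 153.95 s⁻²
Take the square root: γ̇_max = √(153.95) = 12.4077 s⁻¹
N_max = γ̇_max h / (πD) = 12.4077·0.00795/(π·0.0343) = 0.915405 rev/s → ×60 = 54.9243 rpm

value=54.92 rpm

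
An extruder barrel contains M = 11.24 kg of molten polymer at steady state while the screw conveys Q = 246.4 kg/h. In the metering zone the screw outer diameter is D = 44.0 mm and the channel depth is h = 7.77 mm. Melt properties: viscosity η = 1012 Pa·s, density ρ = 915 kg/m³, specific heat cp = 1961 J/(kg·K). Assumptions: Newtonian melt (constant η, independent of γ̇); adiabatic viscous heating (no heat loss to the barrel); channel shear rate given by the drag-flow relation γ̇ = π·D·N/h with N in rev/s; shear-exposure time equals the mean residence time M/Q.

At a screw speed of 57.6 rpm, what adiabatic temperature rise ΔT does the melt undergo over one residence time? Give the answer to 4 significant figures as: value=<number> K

Throughput in SI: Q_s = 246.4 kg/h ÷ 3600 s/h = 0.0684444 kg/s
t_res = M / Q_s = 11.24 / 0.0684444 = 164.221 s
D = 44.0 mm = 0.044 m;  h = 7.77 mm = 0.00777 m;  N = 57.6 rpm / 60 = 0.96 rev/s
γ̇ = π·D·N / h = π · 0.044 · 0.96 / 0.00777 = 17.0786 s⁻¹
ΔT = η·γ̇²·t_res / (ρ·cp) = 1012 · (17.0786)² · 164.221 / (915 · 1961) = 27.0157 K

value=27.02 K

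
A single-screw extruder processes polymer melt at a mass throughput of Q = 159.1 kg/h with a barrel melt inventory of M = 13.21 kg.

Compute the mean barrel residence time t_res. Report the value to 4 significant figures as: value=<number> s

Throughput in SI: Q_s = 159.1 kg/h ÷ 3600 s/h = 0.0441944 kg/s
Mean residence time: t_res = M/Q_s = 13.21 kg / 0.0441944 kg/s = 298.906 s

value=298.9 s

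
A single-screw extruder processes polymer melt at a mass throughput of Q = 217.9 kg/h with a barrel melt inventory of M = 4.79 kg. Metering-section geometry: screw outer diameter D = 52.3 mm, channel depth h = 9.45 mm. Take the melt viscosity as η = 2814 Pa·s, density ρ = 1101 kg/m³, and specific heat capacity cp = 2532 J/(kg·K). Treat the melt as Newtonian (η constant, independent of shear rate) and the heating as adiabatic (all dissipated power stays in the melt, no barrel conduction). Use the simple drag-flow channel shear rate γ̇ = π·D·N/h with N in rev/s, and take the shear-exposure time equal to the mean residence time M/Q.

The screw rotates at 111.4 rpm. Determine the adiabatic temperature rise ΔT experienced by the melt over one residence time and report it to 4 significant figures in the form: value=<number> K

value=83.25 K

Throughput in SI: Q_s = 217.9 kg/h ÷ 3600 s/h = 0.0605278 kg/s
t_res = M / Q_s = 4.79 / 0.0605278 = 79.1372 s
Geometry in metres: D = 52.3 mm → 0.0523 m, h = 9.45 mm → 0.00945 m; screw speed N = 111.4 rpm = 1.85667 rev/s
γ̇ = π D N / h = (π)(0.0523)(1.85667) / 0.00945 = 32.2815 s⁻¹
Adiabatic rise: ΔT = η γ̇² t_res / (ρ cp) = 2814·(32.2815)²·79.1372 / (1101·2532) = 83.2456 K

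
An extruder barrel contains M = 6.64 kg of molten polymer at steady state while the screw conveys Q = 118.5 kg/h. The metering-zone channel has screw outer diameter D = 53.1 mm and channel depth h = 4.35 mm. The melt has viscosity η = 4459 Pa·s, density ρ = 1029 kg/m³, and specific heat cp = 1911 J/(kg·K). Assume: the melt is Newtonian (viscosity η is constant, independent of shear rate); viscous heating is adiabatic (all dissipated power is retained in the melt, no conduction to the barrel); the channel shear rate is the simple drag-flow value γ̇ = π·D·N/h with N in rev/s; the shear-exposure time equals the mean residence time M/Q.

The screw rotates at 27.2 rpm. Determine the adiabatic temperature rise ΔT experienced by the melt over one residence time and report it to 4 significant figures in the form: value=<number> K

Q_s = Q / 3600 = 118.5 / 3600 = 0.0329167 kg/s
t_res = M / Q_s = 6.64 ÷ 0.0329167 = 201.722 s
Geometry in metres: D = 53.1 mm → 0.0531 m, h = 4.35 mm → 0.00435 m; screw speed N = 27.2 rpm = 0.453333 rev/s
γ̇ = π D N / h = (π)(0.0531)(0.453333) / 0.00435 = 17.3849 s⁻¹
ΔT = η·γ̇²·t_res/(ρ·cp) = [4459 × 17.3849² × 201.722] / [1029 × 1911] = 138.248 K

value=138.2 K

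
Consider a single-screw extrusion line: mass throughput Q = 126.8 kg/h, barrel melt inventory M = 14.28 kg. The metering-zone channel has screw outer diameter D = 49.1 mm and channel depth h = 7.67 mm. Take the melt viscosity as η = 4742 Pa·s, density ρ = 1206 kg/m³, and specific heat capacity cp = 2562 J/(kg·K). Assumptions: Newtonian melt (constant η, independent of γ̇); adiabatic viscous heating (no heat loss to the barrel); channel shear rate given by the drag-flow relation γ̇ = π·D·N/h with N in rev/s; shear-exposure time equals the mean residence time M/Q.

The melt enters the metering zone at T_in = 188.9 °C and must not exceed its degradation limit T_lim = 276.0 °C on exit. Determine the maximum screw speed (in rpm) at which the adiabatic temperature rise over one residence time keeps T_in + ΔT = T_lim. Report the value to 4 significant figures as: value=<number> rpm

Q_s = Q / 3600 = 126.8 / 3600 = 0.0352222 kg/s
Mean residence time: t_res = M/Q_s = 14.28 kg / 0.0352222 kg/s = 405.426 s
Geometry in SI: D = 49.1 mm → 0.0491 m, h = 7.67 mm → 0.00767 m
Allowable rise: ΔT_a = T_lim − T_in = 276.0 − 188.9 = 87.1 K
γ̇_max² = ΔT_a·ρ·cp/(η·t_res) = 87.1·1206·2562/(4742·405.426) = 139.982 s⁻²
Take the square root: γ̇_max = √(139.982) = 11.8314 s⁻¹
N_max = γ̇_max h / (πD) = 11.8314·0.00767/(π·0.0491) = 0.588301 rev/s → ×60 = 35.2981 rpm

value=35.30 rpm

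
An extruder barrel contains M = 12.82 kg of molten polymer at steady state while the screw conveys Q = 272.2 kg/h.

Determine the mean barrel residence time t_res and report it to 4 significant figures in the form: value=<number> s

Throughput in SI: Q_s = 272.2 kg/h ÷ 3600 s/h = 0.0756111 kg/s
Mean residence time: t_res = M/Q_s = 12.82 kg / 0.0756111 kg/s = 169.552 s

value=169.6 s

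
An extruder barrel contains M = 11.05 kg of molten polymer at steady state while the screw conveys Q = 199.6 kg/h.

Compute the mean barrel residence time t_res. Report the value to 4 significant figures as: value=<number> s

value=199.3 s

Throughput in SI: Q_s = 199.6 kg/h ÷ 3600 s/h = 0.0554444 kg/s
Mean residence time: t_res = M/Q_s = 11.05 kg / 0.0554444 kg/s = 199.299 s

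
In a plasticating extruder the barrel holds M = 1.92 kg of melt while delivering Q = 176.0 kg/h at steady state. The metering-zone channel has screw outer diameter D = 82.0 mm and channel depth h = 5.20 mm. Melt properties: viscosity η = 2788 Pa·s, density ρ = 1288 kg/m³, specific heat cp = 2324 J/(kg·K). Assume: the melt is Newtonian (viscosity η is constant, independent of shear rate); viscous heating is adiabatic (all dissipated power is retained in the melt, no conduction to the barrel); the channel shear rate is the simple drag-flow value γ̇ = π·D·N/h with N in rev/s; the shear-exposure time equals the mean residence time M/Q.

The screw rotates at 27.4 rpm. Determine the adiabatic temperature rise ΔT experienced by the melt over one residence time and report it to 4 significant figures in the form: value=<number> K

Convert throughput: Q = 176.0 kg/h = 176.0/3600 = 0.0488889 kg/s
Mean residence time: t_res = M/Q_s = 1.92 kg / 0.0488889 kg/s = 39.2727 s
Geometry in metres: D = 82.0 mm → 0.082 m, h = 5.20 mm → 0.0052 m; screw speed N = 27.4 rpm = 0.456667 rev/s
Shear rate: γ̇ = πDN/h = π·0.082·0.456667/0.0052 = 22.6235 s⁻¹
Adiabatic rise: ΔT = η γ̇² t_res / (ρ cp) = 2788·(22.6235)²·39.2727 / (1288·2324) = 18.722 K

value=18.72 K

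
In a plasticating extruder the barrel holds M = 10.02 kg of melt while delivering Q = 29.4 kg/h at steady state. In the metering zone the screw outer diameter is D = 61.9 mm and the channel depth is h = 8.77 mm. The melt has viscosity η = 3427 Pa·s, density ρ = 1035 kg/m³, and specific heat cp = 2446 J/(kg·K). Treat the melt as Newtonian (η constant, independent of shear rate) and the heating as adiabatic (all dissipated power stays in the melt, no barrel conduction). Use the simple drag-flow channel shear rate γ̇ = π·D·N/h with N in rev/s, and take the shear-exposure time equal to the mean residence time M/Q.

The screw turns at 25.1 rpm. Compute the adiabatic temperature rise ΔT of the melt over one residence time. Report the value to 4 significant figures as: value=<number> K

Q_s = Q / 3600 = 29.4 / 3600 = 0.00816667 kg/s
Mean residence time: t_res = M/Q_s = 10.02 kg / 0.00816667 kg/s = 1226.94 s
Geometry in metres: D = 61.9 mm → 0.0619 m, h = 8.77 mm → 0.00877 m; screw speed N = 25.1 rpm = 0.418333 rev/s
γ̇ = π·D·N / h = π · 0.0619 · 0.418333 / 0.00877 = 9.27606 s⁻¹
ΔT = η·γ̇²·t_res / (ρ·cp) = 3427 · (9.27606)² · 1226.94 / (1035 · 2446) = 142.911 K

value=142.9 K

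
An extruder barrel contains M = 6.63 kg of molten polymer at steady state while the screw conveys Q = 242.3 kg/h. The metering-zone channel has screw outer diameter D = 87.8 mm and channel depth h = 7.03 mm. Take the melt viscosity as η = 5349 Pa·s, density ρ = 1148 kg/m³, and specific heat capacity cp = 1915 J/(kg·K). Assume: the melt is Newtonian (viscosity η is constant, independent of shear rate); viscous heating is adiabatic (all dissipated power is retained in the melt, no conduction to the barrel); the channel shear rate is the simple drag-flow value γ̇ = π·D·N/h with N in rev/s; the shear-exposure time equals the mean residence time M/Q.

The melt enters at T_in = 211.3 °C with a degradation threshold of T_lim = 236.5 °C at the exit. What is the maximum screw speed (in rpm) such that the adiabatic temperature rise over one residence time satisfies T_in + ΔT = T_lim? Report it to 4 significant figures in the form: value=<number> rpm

value=15.68 rpm

Throughput in SI: Q_s = 242.3 kg/h ÷ 3600 s/h = 0.0673056 kg/s
t_res = M / Q_s = 6.63 ÷ 0.0673056 = 98.506 s
Geometry in SI: D = 87.8 mm → 0.0878 m, h = 7.03 mm → 0.00703 m
Allowable rise: ΔT_a = T_lim − T_in = 236.5 − 211.3 = 25.2 K
Invert ΔT = ηγ̇²t_res/(ρcp) for γ̇: γ̇_max² = ΔT_a ρ cp / (η t_res) = 25.2·1148·1915 / (5349·98.506) = 105.142 s⁻²
γ̇_max = √105.142 = 10.2539 s⁻¹
N_max = γ̇_max·h / (π·D) = 10.2539 · 0.00703 / (π · 0.0878) = 0.261336 rev/s = 15.6801 rpm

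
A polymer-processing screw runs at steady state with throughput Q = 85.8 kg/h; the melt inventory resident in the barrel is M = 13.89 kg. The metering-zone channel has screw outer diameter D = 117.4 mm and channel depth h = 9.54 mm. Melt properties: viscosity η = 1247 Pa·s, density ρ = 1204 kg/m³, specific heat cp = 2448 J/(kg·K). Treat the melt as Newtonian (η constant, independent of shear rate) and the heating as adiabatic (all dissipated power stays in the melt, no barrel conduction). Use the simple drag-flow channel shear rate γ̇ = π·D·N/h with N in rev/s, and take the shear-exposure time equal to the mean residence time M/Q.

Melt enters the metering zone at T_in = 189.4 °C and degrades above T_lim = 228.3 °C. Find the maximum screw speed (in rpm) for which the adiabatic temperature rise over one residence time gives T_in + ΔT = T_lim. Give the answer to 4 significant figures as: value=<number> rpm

Convert throughput: Q = 85.8 kg/h = 85.8/3600 = 0.0238333 kg/s
t_res = M / Q_s = 13.89 ÷ 0.0238333 = 582.797 s
Geometry in SI: D = 117.4 mm → 0.1174 m, h = 9.54 mm → 0.00954 m
ΔT_a = T_lim − T_in = 228.3 °C − 189.4 °C = 38.9 K
Invert ΔT = ηγ̇²t_res/(ρcp) for γ̇: γ̇_max² = ΔT_a ρ cp / (η t_res) = 38.9·1204·2448 / (1247·582.797) = 157.762 s⁻²
γ̇_max = sqrt(157.762) = 12.5604 s⁻¹
N_max = γ̇_max·h / (π·D) = 12.5604 · 0.00954 / (π · 0.1174) = 0.324887 rev/s = 19.4932 rpm

value=19.49 rpm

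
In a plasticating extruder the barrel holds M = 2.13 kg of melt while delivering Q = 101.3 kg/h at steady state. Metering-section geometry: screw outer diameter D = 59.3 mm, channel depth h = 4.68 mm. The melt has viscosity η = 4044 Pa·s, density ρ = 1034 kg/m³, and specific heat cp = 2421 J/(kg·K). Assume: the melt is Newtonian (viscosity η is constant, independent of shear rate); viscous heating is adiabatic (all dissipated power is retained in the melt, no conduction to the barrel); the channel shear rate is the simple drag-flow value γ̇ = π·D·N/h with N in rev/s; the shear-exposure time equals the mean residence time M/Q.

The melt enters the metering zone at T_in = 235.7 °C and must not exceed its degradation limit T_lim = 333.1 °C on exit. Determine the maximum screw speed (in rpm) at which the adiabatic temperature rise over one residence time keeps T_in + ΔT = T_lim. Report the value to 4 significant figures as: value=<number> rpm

value=42.54 rpm

Throughput in SI: Q_s = 101.3 kg/h ÷ 3600 s/h = 0.0281389 kg/s
t_res = M / Q_s = 2.13 ÷ 0.0281389 = 75.696 s
Convert to metres: D = 0.0593 m, h = 0.00468 m
ΔT_a = T_lim − T_in = 333.1 − 235.7 = 97.4 K
γ̇_max² = ΔT_a·ρ·cp / (η·t_res) = [97.4 × 1034 × 2421] / [4044 × 75.696] = 796.509 s⁻²
γ̇_max = √796.509 = 28.2225 s⁻¹
N_max = γ̇_max h / (πD) = 28.2225·0.00468/(π·0.0593) = 0.708984 rev/s → ×60 = 42.539 rpm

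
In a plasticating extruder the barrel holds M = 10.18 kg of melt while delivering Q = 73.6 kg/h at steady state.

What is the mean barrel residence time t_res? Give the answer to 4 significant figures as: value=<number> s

value=497.9 s

Q_s = Q / 3600 = 73.6 / 3600 = 0.0204444 kg/s
t_res = M / Q_s = 10.18 / 0.0204444 = 497.935 s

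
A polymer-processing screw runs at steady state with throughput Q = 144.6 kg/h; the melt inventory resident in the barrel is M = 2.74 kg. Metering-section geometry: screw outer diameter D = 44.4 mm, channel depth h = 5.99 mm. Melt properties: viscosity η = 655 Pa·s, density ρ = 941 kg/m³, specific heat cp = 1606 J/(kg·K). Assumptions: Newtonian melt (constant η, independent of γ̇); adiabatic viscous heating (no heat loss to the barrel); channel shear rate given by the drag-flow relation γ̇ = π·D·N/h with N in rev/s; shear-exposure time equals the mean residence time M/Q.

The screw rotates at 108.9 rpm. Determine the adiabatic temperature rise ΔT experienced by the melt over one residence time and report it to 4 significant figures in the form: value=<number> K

value=52.81 K

Convert throughput: Q = 144.6 kg/h = 144.6/3600 = 0.0401667 kg/s
t_res = M / Q_s = 2.74 ÷ 0.0401667 = 68.2158 s
Geometry in metres: D = 44.4 mm → 0.0444 m, h = 5.99 mm → 0.00599 m; screw speed N = 108.9 rpm = 1.815 rev/s
γ̇ = π·D·N / h = π · 0.0444 · 1.815 / 0.00599 = 42.2652 s⁻¹
ΔT = η·γ̇²·t_res/(ρ·cp) = [655 × 42.2652² × 68.2158] / [941 × 1606] = 52.8149 K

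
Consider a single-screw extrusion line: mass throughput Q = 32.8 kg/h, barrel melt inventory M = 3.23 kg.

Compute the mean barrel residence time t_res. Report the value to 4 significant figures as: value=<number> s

Throughput in SI: Q_s = 32.8 kg/h ÷ 3600 s/h = 0.00911111 kg/s
t_res = M / Q_s = 3.23 ÷ 0.00911111 = 354.512 s

value=354.5 s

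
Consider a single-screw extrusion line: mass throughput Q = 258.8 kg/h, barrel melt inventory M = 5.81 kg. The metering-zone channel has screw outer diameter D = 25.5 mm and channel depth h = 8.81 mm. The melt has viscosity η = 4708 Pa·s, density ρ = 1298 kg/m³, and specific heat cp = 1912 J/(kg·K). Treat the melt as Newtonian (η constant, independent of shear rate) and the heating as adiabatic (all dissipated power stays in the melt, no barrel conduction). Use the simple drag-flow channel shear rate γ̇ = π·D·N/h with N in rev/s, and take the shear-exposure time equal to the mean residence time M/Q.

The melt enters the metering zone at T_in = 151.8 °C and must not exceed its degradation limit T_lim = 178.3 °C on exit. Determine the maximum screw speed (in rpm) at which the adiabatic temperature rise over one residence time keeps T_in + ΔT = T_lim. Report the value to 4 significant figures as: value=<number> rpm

Convert throughput: Q = 258.8 kg/h = 258.8/3600 = 0.0718889 kg/s
t_res = M / Q_s = 5.81 / 0.0718889 = 80.8192 s
Geometry in SI: D = 25.5 mm → 0.0255 m, h = 8.81 mm → 0.00881 m
ΔT_a = T_lim − T_in = 178.3 − 151.8 = 26.5 K
Invert ΔT = ηγ̇²t_res/(ρcp) for γ̇: γ̇_max² = ΔT_a ρ cp / (η t_res) = 26.5·1298·1912 / (4708·80.8192) = 172.845 s⁻²
Take the square root: γ̇_max = √(172.845) = 13.1471 s⁻¹
N_max = γ̇_max·h / (π·D) = 13.1471 · 0.00881 / (π · 0.0255) = 1.44582 rev/s = 86.7493 rpm

value=86.75 rpm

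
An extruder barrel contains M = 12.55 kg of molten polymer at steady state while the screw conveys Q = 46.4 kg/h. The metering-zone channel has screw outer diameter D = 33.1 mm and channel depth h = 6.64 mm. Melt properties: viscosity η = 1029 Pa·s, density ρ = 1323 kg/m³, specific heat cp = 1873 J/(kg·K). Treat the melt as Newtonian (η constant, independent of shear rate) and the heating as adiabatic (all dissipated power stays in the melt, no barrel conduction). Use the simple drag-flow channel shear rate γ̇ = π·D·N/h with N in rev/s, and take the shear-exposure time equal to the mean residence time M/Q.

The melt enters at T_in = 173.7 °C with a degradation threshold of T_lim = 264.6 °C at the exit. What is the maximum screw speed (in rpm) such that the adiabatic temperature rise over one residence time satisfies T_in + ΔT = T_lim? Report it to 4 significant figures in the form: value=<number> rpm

value=57.44 rpm

Convert throughput: Q = 46.4 kg/h = 46.4/3600 = 0.0128889 kg/s
Mean residence time: t_res = M/Q_s = 12.55 kg / 0.0128889 kg/s = 973.707 s
Convert to metres: D = 0.0331 m, h = 0.00664 m
ΔT_a = T_lim − T_in = 264.6 − 173.7 = 90.9 K
Invert ΔT = ηγ̇²t_res/(ρcp) for γ̇: γ̇_max² = ΔT_a ρ cp / (η t_res) = 90.9·1323·1873 / (1029·973.707) = 224.811 s⁻²
Take the square root: γ̇_max = √(224.811) = 14.9937 s⁻¹
N_max = γ̇_max h / (πD) = 14.9937·0.00664/(π·0.0331) = 0.957413 rev/s → ×60 = 57.4448 rpm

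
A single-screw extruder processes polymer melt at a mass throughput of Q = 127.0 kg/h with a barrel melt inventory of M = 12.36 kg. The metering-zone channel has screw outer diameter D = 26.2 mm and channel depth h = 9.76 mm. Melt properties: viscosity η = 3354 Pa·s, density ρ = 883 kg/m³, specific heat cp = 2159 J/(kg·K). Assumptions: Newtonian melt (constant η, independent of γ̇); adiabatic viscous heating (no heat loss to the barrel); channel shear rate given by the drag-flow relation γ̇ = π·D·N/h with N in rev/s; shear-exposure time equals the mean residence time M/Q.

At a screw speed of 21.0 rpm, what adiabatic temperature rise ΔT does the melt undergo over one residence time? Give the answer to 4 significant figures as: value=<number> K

value=5.370 K

Throughput in SI: Q_s = 127.0 kg/h ÷ 3600 s/h = 0.0352778 kg/s
t_res = M / Q_s = 12.36 ÷ 0.0352778 = 350.362 s
D = 26.2 mm = 0.0262 m;  h = 9.76 mm = 0.00976 m;  N = 21.0 rpm / 60 = 0.35 rev/s
Shear rate: γ̇ = πDN/h = π·0.0262·0.35/0.00976 = 2.95168 s⁻¹
ΔT = η·γ̇²·t_res / (ρ·cp) = 3354 · (2.95168)² · 350.362 / (883 · 2159) = 5.37039 K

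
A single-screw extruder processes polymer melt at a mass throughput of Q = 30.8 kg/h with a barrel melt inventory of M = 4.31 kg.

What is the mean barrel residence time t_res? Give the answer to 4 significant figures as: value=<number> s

Q_s = Q / 3600 = 30.8 / 3600 = 0.00855556 kg/s
t_res = M / Q_s = 4.31 ÷ 0.00855556 = 503.766 s

value=503.8 s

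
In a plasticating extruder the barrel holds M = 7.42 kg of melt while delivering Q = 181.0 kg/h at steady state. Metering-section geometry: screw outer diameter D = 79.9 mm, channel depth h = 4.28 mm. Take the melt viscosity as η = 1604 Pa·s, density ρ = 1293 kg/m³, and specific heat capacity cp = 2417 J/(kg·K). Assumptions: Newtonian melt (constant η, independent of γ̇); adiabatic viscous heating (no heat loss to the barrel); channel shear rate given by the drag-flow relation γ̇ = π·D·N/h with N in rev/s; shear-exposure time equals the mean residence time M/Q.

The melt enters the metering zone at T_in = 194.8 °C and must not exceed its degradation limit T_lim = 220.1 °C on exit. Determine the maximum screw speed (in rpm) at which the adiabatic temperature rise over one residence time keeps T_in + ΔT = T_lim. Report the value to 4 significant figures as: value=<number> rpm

Convert throughput: Q = 181.0 kg/h = 181.0/3600 = 0.0502778 kg/s
t_res = M / Q_s = 7.42 ÷ 0.0502778 = 147.58 s
Convert to metres: D = 0.0799 m, h = 0.00428 m
Allowable rise: ΔT_a = T_lim − T_in = 220.1 − 194.8 = 25.3 K
γ̇_max² = ΔT_a·ρ·cp/(η·t_res) = 25.3·1293·2417/(1604·147.58) = 334.013 s⁻²
γ̇_max = sqrt(334.013) = 18.276 s⁻¹
Solve γ̇ = πDN/h for N: N_max = γ̇_max·h/(π·D) = 18.276 × 0.00428 / (π × 0.0799) = 0.311623 rev/s = 18.6974 rpm

value=18.70 rpm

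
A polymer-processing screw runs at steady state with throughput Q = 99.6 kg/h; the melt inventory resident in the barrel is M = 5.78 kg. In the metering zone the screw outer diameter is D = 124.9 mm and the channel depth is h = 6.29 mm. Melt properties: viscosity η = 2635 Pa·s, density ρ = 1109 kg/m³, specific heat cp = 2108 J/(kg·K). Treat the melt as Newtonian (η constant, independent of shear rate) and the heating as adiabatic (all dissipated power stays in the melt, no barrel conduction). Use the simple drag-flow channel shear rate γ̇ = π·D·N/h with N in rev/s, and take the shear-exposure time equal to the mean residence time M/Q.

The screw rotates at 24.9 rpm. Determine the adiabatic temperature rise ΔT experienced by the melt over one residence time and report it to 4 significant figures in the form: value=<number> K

Convert throughput: Q = 99.6 kg/h = 99.6/3600 = 0.0276667 kg/s
t_res = M / Q_s = 5.78 / 0.0276667 = 208.916 s
Convert to SI: D = 0.1249 m, h = 0.00629 m, N = 24.9/60 = 0.415 rev/s
Shear rate: γ̇ = πDN/h = π·0.1249·0.415/0.00629 = 25.8887 s⁻¹
ΔT = η·γ̇²·t_res/(ρ·cp) = [2635 × 25.8887² × 208.916] / [1109 × 2108] = 157.823 K

value=157.8 K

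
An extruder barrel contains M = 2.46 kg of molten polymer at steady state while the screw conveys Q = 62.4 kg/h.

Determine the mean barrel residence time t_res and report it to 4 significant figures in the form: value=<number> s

Convert throughput: Q = 62.4 kg/h = 62.4/3600 = 0.0173333 kg/s
t_res = M / Q_s = 2.46 ÷ 0.0173333 = 141.923 s

value=141.9 s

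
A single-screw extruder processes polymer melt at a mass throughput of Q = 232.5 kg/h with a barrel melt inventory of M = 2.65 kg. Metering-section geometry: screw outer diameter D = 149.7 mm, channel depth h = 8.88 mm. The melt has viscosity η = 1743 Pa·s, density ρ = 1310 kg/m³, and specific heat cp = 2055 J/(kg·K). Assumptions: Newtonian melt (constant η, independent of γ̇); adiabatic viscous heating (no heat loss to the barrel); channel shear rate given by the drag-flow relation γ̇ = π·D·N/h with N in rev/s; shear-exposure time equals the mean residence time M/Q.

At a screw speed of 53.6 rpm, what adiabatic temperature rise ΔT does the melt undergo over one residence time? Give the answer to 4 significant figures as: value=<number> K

Throughput in SI: Q_s = 232.5 kg/h ÷ 3600 s/h = 0.0645833 kg/s
Mean residence time: t_res = M/Q_s = 2.65 kg / 0.0645833 kg/s = 41.0323 s
Convert to SI: D = 0.1497 m, h = 0.00888 m, N = 53.6/60 = 0.893333 rev/s
γ̇ = π·D·N / h = π · 0.1497 · 0.893333 / 0.00888 = 47.3121 s⁻¹
ΔT = η·γ̇²·t_res/(ρ·cp) = [1743 × 47.3121² × 41.0323] / [1310 × 2055] = 59.4681 K

value=59.47 K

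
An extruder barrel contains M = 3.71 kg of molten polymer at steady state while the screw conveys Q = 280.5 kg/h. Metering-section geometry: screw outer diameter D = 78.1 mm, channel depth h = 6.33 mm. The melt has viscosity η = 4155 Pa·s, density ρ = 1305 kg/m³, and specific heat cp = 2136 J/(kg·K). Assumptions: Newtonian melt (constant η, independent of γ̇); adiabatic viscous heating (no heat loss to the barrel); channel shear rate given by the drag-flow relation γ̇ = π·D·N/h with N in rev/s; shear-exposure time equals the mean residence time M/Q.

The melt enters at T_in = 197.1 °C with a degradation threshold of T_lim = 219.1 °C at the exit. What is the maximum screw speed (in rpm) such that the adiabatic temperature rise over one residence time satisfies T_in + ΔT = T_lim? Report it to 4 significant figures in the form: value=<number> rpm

value=27.25 rpm

Convert throughput: Q = 280.5 kg/h = 280.5/3600 = 0.0779167 kg/s
t_res = M / Q_s = 3.71 / 0.0779167 = 47.615 s
D = 78.1 mm = 0.0781 m;  h = 6.33 mm = 0.00633 m
ΔT_a = T_lim − T_in = 219.1 − 197.1 = 22 K
γ̇_max² = ΔT_a·ρ·cp / (η·t_res) = [22 × 1305 × 2136] / [4155 × 47.615] = 309.97 s⁻²
γ̇_max = √309.97 = 17.606 s⁻¹
N_max = γ̇_max h / (πD) = 17.606·0.00633/(π·0.0781) = 0.454216 rev/s → ×60 = 27.253 rpm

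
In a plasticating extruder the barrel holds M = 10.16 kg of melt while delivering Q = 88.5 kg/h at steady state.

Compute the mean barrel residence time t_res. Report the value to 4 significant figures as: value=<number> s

Convert throughput: Q = 88.5 kg/h = 88.5/3600 = 0.0245833 kg/s
t_res = M / Q_s = 10.16 / 0.0245833 = 413.288 s

value=413.3 s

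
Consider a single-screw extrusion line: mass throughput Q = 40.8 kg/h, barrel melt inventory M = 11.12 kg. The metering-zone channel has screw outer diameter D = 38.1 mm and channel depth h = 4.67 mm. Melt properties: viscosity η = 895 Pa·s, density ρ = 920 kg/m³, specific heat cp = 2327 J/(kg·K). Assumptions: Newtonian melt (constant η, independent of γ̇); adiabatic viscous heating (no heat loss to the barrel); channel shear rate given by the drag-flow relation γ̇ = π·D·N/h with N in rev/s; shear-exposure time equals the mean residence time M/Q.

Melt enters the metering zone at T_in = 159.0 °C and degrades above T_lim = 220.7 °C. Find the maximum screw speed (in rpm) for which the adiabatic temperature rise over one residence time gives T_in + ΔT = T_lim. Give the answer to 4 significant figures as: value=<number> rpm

value=28.71 rpm

Convert throughput: Q = 40.8 kg/h = 40.8/3600 = 0.0113333 kg/s
t_res = M / Q_s = 11.12 / 0.0113333 = 981.176 s
Geometry in SI: D = 38.1 mm → 0.0381 m, h = 4.67 mm → 0.00467 m
Allowable rise: ΔT_a = T_lim − T_in = 220.7 − 159.0 = 61.7 K
γ̇_max² = ΔT_a·ρ·cp / (η·t_res) = [61.7 × 920 × 2327] / [895 × 981.176] = 150.418 s⁻²
γ̇_max = √150.418 = 12.2645 s⁻¹
N_max = γ̇_max·h / (π·D) = 12.2645 · 0.00467 / (π · 0.0381) = 0.478511 rev/s = 28.7106 rpm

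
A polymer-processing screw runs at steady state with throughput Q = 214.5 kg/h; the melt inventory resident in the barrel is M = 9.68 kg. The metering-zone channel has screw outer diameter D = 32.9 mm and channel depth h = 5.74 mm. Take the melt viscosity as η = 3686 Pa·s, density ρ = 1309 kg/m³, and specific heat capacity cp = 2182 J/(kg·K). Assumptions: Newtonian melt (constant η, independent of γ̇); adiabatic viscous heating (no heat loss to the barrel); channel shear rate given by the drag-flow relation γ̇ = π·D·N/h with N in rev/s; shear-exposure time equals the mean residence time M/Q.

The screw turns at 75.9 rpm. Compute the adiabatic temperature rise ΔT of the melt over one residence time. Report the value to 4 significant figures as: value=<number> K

Q_s = Q / 3600 = 214.5 / 3600 = 0.0595833 kg/s
Mean residence time: t_res = M/Q_s = 9.68 kg / 0.0595833 kg/s = 162.462 s
Geometry in metres: D = 32.9 mm → 0.0329 m, h = 5.74 mm → 0.00574 m; screw speed N = 75.9 rpm = 1.265 rev/s
γ̇ = π D N / h = (π)(0.0329)(1.265) / 0.00574 = 22.7785 s⁻¹
ΔT = η·γ̇²·t_res/(ρ·cp) = [3686 × 22.7785² × 162.462] / [1309 × 2182] = 108.783 K

value=108.8 K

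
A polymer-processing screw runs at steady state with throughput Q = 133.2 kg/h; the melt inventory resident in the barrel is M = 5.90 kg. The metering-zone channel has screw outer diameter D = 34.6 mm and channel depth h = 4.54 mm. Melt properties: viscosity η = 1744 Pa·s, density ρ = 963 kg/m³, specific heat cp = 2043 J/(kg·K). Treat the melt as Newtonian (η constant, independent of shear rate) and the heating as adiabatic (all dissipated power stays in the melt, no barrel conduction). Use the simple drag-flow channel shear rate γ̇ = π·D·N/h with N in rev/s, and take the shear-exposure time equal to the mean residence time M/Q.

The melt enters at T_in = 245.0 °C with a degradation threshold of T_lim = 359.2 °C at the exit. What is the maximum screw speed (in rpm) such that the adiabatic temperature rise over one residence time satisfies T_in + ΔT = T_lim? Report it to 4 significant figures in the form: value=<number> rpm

value=71.23 rpm

Q_s = Q / 3600 = 133.2 / 3600 = 0.037 kg/s
t_res = M / Q_s = 5.90 / 0.037 = 159.459 s
Convert to metres: D = 0.0346 m, h = 0.00454 m
ΔT_a = T_lim − T_in = 359.2 − 245.0 = 114.2 K
γ̇_max² = ΔT_a·ρ·cp / (η·t_res) = [114.2 × 963 × 2043] / [1744 × 159.459] = 807.912 s⁻²
γ̇_max = √807.912 = 28.4238 s⁻¹
N_max = γ̇_max·h / (π·D) = 28.4238 · 0.00454 / (π · 0.0346) = 1.18717 rev/s = 71.23 rpm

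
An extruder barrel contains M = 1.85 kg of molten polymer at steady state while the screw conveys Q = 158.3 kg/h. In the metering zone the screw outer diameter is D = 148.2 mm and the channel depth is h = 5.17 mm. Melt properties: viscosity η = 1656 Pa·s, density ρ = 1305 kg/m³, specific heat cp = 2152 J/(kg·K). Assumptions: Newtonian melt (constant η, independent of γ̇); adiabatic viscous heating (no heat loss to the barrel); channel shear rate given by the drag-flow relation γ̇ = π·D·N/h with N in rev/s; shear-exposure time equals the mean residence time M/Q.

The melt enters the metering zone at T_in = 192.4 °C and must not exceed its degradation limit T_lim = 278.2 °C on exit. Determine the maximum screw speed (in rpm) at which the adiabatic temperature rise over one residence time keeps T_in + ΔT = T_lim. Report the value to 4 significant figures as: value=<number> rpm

Q_s = Q / 3600 = 158.3 / 3600 = 0.0439722 kg/s
Mean residence time: t_res = M/Q_s = 1.85 kg / 0.0439722 kg/s = 42.072 s
Convert to metres: D = 0.1482 m, h = 0.00517 m
ΔT_a = T_lim − T_in = 278.2 − 192.4 = 85.8 K
γ̇_max² = ΔT_a·ρ·cp / (η·t_res) = [85.8 × 1305 × 2152] / [1656 × 42.072] = 3458.49 s⁻²
γ̇_max = sqrt(3458.49) = 58.8089 s⁻¹
N_max = γ̇_max·h / (π·D) = 58.8089 · 0.00517 / (π · 0.1482) = 0.653034 rev/s = 39.182 rpm

value=39.18 rpm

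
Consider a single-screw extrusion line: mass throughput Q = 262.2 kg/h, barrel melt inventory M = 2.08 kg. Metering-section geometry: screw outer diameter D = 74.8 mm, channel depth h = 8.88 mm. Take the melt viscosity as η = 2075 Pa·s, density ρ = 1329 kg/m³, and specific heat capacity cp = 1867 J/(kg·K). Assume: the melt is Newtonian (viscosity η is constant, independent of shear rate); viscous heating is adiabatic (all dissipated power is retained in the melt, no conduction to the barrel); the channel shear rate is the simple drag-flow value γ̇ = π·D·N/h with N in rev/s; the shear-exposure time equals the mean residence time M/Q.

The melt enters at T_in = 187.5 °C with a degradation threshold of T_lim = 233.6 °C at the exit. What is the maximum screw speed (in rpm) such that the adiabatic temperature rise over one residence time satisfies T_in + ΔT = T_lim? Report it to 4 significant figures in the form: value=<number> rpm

value=99.61 rpm

Throughput in SI: Q_s = 262.2 kg/h ÷ 3600 s/h = 0.0728333 kg/s
Mean residence time: t_res = M/Q_s = 2.08 kg / 0.0728333 kg/s = 28.5584 s
Convert to metres: D = 0.0748 m, h = 0.00888 m
ΔT_a = T_lim − T_in = 233.6 − 187.5 = 46.1 K
γ̇_max² = ΔT_a·ρ·cp / (η·t_res) = [46.1 × 1329 × 1867] / [2075 × 28.5584] = 1930.27 s⁻²
Take the square root: γ̇_max = √(1930.27) = 43.9349 s⁻¹
Solve γ̇ = πDN/h for N: N_max = γ̇_max·h/(π·D) = 43.9349 × 0.00888 / (π × 0.0748) = 1.66024 rev/s = 99.6144 rpm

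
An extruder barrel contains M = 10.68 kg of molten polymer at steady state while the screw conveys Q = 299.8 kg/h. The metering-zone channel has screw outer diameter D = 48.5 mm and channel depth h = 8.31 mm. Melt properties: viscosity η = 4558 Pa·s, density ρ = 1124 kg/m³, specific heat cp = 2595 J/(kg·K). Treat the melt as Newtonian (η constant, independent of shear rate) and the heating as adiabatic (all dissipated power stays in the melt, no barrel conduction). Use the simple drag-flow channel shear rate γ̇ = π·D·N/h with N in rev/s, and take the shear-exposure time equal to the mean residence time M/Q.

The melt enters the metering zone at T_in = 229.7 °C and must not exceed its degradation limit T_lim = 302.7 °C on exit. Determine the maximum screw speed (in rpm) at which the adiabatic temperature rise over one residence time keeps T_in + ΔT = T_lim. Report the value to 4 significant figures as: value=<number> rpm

Q_s = Q / 3600 = 299.8 / 3600 = 0.0832778 kg/s
t_res = M / Q_s = 10.68 / 0.0832778 = 128.245 s
D = 48.5 mm = 0.0485 m;  h = 8.31 mm = 0.00831 m
Allowable rise: ΔT_a = T_lim − T_in = 302.7 − 229.7 = 73 K
Invert ΔT = ηγ̇²t_res/(ρcp) for γ̇: γ̇_max² = ΔT_a ρ cp / (η t_res) = 73·1124·2595 / (4558·128.245) = 364.259 s⁻²
Take the square root: γ̇_max = √(364.259) = 19.0856 s⁻¹
N_max = γ̇_max·h / (π·D) = 19.0856 · 0.00831 / (π · 0.0485) = 1.04091 rev/s = 62.4548 rpm

value=62.45 rpm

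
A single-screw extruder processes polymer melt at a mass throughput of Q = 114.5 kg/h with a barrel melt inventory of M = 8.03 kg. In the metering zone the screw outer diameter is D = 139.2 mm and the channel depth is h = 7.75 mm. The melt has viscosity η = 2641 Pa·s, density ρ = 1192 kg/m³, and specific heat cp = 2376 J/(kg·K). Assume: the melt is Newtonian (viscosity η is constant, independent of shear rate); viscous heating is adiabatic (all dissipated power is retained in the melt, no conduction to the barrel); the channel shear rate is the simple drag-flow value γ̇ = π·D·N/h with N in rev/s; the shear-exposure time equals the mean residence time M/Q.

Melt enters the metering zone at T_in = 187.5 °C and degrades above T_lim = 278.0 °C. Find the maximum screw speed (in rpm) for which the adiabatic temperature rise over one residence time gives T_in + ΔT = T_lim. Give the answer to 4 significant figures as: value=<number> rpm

value=20.85 rpm

Q_s = Q / 3600 = 114.5 / 3600 = 0.0318056 kg/s
t_res = M / Q_s = 8.03 / 0.0318056 = 252.472 s
D = 139.2 mm = 0.1392 m;  h = 7.75 mm = 0.00775 m
ΔT_a = T_lim − T_in = 278.0 − 187.5 = 90.5 K
Invert ΔT = ηγ̇²t_res/(ρcp) for γ̇: γ̇_max² = ΔT_a ρ cp / (η t_res) = 90.5·1192·2376 / (2641·252.472) = 384.406 s⁻²
Take the square root: γ̇_max = √(384.406) = 19.6063 s⁻¹
N_max = γ̇_max·h / (π·D) = 19.6063 · 0.00775 / (π · 0.1392) = 0.347462 rev/s = 20.8477 rpm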